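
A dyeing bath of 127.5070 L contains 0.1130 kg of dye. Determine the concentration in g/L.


Formula: Conc = dye_mass(kg) / volume(L) * 1000
Substituting: Conc = 0.1130 / 127.5070 * 1000
Result: 0.8862 g/L


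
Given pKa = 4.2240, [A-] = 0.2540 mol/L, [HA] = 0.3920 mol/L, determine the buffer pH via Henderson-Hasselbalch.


ratio = [A-] / [HA] = 0.2540 / 0.3920 = 0.6480
log10(ratio) = -0.1885
pH = pKa + log10(ratio) = 4.2240 - 0.1885 = 4.0355


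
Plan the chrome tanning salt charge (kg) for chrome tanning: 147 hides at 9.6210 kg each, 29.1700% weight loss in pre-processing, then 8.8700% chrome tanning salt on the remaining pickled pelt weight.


Total_raw = N * avg_wt = 147 * 9.6210 = 1414.2870 kg
Substrate = Total_raw * (1 - loss/100) = 1414.2870 * (1 - 29.1700/100) = 1001.7395 kg
Chrome = Substrate * pct / 100 = 1001.7395 * 8.8700 / 100 = 88.8543 kg


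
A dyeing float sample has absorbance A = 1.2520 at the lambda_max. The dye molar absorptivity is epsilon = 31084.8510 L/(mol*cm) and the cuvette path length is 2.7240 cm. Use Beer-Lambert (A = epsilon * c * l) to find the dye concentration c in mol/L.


Formula: c = A / (epsilon * l)
Substituting: c = 1.2520 / (31084.8510 * 2.7240)
Result: 1.4786e-05 mol/L


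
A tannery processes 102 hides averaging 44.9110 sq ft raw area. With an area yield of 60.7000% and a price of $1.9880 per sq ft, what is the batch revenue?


Raw_total = N * avg_area = 102 * 44.9110 = 4580.9220 sq ft
Finished = Raw_total * yield / 100 = 4580.9220 * 60.7000 / 100 = 2780.6197 sq ft
Value = Finished * price = 2780.6197 * 1.9880 = 5527.8719 $


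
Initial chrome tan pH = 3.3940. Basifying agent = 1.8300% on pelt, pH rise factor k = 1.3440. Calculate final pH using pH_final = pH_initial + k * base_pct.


Formula: pH_final = pH_initial + k * base_pct
Substituting: pH_final = 3.3940 + 1.3440 * 1.8300
Result: 5.8535


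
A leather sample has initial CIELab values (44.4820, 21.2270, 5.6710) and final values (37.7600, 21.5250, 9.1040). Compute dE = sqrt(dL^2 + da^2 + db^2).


dL = -6.7220, da = 0.2980, db = 3.4330
dE = sqrt((-6.7220)^2 + 0.2980^2 + 3.4330^2) = 7.5538


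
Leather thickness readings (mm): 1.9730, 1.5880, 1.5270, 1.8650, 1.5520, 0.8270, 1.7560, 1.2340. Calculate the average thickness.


Formula: Average = sum / n
Substituting: Average = 12.3220 / 8
Result: 1.5402 mm


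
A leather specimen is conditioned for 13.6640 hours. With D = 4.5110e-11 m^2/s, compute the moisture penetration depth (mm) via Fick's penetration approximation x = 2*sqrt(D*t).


t = 13.6640 hr * 3600 = 49190.4000 s
D * t = 4.5110e-11 * 49190.4000 = 2.2190e-06
x = 2 * sqrt(D*t) = 2 * sqrt(2.2190e-06) = 0.00297925 m = 2.9792 mm


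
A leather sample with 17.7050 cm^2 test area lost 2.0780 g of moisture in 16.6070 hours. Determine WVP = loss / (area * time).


Formula: WVP = loss / (area * time)
Substituting: WVP = 2.0780 / (17.7050 * 16.6070)
Result: 0.00706738 g/(cm^2*hr)


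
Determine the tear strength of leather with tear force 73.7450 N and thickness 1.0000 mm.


Formula: Tear strength = force / thickness
Substituting: Tear strength = 73.7450 / 1.0000
Result: 73.7450 N/mm


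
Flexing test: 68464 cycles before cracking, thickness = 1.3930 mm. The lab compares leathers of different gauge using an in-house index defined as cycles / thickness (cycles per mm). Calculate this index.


Formula: Index = cycles / thickness
Substituting: Index = 68464 / 1.3930
Result: 49148.6001 cycles/mm


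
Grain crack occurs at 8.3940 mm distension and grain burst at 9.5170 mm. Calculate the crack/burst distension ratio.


Formula: Ratio = crack / burst
Substituting: Ratio = 8.3940 / 9.5170
Result: 0.8820


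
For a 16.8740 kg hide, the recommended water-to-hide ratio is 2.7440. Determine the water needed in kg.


Formula: Water = hide_weight * ratio
Substituting: Water = 16.8740 * 2.7440
Result: 46.3023 kg


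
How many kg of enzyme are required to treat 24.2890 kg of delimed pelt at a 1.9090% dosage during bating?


Formula: Enzyme = substrate * pct / 100
Substituting: Enzyme = 24.2890 * 1.9090 / 100
Result: 0.4637 kg


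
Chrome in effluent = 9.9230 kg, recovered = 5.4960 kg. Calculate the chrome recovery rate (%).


Formula: Recovery = recovered / input * 100
Substituting: Recovery = 5.4960 / 9.9230 * 100
Result: 55.3865 %


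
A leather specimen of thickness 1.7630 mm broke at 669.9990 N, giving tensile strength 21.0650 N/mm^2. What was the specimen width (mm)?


Formula: w = F / (TS * t)
Substituting: w = 669.9990 / (21.0650 * 1.7630)
Result: 18.0410 mm


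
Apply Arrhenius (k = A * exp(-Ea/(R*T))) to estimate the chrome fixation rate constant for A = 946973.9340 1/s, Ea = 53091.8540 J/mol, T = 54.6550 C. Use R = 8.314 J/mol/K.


T_K = T_C + 273.15 = 54.6550 + 273.15 = 327.8050 K
exponent = -Ea / (R * T_K) = -53091.8540 / (8.314 * 327.8050) = -19.4806
k = A * exp(exponent) = 946973.9340 * exp(-19.4806) = 0.00328112 1/s


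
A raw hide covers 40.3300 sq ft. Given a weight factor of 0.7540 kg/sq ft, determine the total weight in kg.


Formula: Weight = area * weight_per_sqft
Substituting: Weight = 40.3300 * 0.7540
Result: 30.4088 kg


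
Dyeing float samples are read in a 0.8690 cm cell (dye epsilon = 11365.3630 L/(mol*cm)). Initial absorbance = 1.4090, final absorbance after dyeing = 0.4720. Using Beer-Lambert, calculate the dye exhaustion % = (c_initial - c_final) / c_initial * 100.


c_initial = A_i / (epsilon * l) = 1.4090 / (11365.3630 * 0.8690) = 1.4266e-04 mol/L
c_final = A_f / (epsilon * l) = 0.4720 / (11365.3630 * 0.8690) = 4.7790e-05 mol/L
Exhaustion = (c_initial - c_final) / c_initial * 100 = (1.4266e-04 - 4.7790e-05) / 1.4266e-04 * 100 = 66.5011 %


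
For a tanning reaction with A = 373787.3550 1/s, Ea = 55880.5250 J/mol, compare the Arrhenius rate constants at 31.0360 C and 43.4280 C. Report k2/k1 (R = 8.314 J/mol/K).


T1 = 31.0360 + 273.15 = 304.1860 K; T2 = 43.4280 + 273.15 = 316.5780 K
k1 = A * exp(-Ea/(R*T1)) = 373787.3550 * exp(-55880.5250/(8.314*304.1860)) = 9.4734e-05 1/s
k2 = A * exp(-Ea/(R*T2)) = 373787.3550 * exp(-55880.5250/(8.314*316.5780)) = 2.2497e-04 1/s
k2/k1 = 2.2497e-04 / 9.4734e-05 = 2.3748


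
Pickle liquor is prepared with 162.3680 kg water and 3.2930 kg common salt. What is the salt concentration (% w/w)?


Formula: Conc = salt / (water + salt) * 100
Substituting: Conc = 3.2930 / (162.3680 + 3.2930) * 100
Result: 1.9878 %


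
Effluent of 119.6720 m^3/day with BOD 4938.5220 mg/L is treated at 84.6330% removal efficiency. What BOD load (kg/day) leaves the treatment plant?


Load_in = volume * conc / 1000 = 119.6720 * 4938.5220 / 1000 = 591.0028 kg/day
Removed = Load_in * eff / 100 = 591.0028 * 84.6330 / 100 = 500.1834 kg/day
Load_out = Load_in - Removed = 591.0028 - 500.1834 = 90.8194 kg/day


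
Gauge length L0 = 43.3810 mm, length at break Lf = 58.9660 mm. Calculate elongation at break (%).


Formula: Elongation = (Lf - L0) / L0 * 100
Substituting: Elongation = (58.9660 - 43.3810) / 43.3810 * 100
Result: 35.9259 %


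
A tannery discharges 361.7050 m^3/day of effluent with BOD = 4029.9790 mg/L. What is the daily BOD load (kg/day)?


Formula: BOD_load = volume * conc / 1000
Substituting: BOD_load = 361.7050 * 4029.9790 / 1000
Result: 1457.6636 kg/day


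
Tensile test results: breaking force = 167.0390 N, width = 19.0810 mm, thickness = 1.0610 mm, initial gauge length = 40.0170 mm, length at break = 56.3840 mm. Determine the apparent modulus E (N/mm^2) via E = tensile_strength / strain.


TS = F / (w * t) = 167.0390 / (19.0810 * 1.0610) = 8.2509 N/mm^2
strain = (Lf - L0) / L0 = (56.3840 - 40.0170) / 40.0170 = 0.4090
E = TS / strain = 8.2509 / 0.4090 = 20.1733 N/mm^2


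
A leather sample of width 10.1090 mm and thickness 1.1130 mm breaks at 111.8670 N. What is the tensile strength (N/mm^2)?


Formula: TS = force / (width * thickness)
Substituting: TS = 111.8670 / (10.1090 * 1.1130)
Result: 9.9426 N/mm^2


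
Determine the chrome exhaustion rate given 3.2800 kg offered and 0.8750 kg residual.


Formula: Uptake = (offered - residual) / offered * 100
Substituting: Uptake = (3.2800 - 0.8750) / 3.2800 * 100
Result: 73.3232 %


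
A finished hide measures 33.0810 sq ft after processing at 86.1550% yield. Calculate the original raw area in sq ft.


Formula: raw = finished * 100 / yield
Substituting: raw = 33.0810 * 100 / 86.1550
Result: 38.3971 sq ft


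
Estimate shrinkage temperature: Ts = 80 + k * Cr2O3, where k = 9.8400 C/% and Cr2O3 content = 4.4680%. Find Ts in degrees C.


Formula: Ts = 80 + k * Cr2O3
Substituting: Ts = 80 + 9.8400 * 4.4680
Result: 123.9651 C


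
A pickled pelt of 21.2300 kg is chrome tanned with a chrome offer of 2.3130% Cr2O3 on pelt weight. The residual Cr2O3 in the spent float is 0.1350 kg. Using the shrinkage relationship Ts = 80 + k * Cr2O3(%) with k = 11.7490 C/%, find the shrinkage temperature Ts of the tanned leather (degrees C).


Offered = pelt * offer_pct / 100 = 21.2300 * 2.3130 / 100 = 0.4910 kg
Uptake = offered - residual = 0.4910 - 0.1350 = 0.3560 kg
Cr2O3% on pelt = uptake / pelt * 100 = 0.3560 / 21.2300 * 100 = 1.6771 %
Ts = 80 + k * Cr2O3% = 80 + 11.7490 * 1.6771 = 99.7043 C


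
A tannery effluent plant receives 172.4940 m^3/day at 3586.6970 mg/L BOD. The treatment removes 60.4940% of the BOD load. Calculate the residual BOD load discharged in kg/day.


Load_in = volume * conc / 1000 = 172.4940 * 3586.6970 / 1000 = 618.6837 kg/day
Removed = Load_in * eff / 100 = 618.6837 * 60.4940 / 100 = 374.2665 kg/day
Load_out = Load_in - Removed = 618.6837 - 374.2665 = 244.4172 kg/day


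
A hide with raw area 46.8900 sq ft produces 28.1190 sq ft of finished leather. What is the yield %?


Formula: Yield = finished / raw * 100
Substituting: Yield = 28.1190 / 46.8900 * 100
Result: 59.9680 %


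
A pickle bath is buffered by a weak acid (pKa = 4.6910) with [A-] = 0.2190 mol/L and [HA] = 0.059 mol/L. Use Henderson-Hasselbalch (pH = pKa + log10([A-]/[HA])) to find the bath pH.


ratio = [A-] / [HA] = 0.2190 / 0.059 = 3.7119
log10(ratio) = 0.5696
pH = pKa + log10(ratio) = 4.6910 + 0.5696 = 5.2606


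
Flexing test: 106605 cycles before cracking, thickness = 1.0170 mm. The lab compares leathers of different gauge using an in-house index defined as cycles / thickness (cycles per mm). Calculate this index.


Formula: Index = cycles / thickness
Substituting: Index = 106605 / 1.0170
Result: 104823.0088 cycles/mm


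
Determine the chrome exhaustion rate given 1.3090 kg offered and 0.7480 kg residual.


Formula: Uptake = (offered - residual) / offered * 100
Substituting: Uptake = (1.3090 - 0.7480) / 1.3090 * 100
Result: 42.8571 %


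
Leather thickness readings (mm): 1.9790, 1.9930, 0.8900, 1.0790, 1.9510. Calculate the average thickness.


Formula: Average = sum / n
Substituting: Average = 7.8920 / 5
Result: 1.5784 mm


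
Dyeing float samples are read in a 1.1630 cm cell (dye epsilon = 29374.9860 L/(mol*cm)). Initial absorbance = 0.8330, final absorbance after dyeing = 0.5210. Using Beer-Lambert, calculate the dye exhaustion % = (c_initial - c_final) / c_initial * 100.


c_initial = A_i / (epsilon * l) = 0.8330 / (29374.9860 * 1.1630) = 2.4383e-05 mol/L
c_final = A_f / (epsilon * l) = 0.5210 / (29374.9860 * 1.1630) = 1.5250e-05 mol/L
Exhaustion = (c_initial - c_final) / c_initial * 100 = (2.4383e-05 - 1.5250e-05) / 2.4383e-05 * 100 = 37.4550 %


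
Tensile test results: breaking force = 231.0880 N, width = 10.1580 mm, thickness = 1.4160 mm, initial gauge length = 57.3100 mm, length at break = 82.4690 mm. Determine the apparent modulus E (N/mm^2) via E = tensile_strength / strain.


TS = F / (w * t) = 231.0880 / (10.1580 * 1.4160) = 16.0659 N/mm^2
strain = (Lf - L0) / L0 = (82.4690 - 57.3100) / 57.3100 = 0.4390
E = TS / strain = 16.0659 / 0.4390 = 36.5968 N/mm^2


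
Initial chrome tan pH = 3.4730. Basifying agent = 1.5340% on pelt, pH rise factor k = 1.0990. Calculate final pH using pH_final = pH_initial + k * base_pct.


Formula: pH_final = pH_initial + k * base_pct
Substituting: pH_final = 3.4730 + 1.0990 * 1.5340
Result: 5.1589


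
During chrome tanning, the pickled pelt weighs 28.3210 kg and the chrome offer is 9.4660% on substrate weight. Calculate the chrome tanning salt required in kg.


Formula: Chrome = substrate * pct / 100
Substituting: Chrome = 28.3210 * 9.4660 / 100
Result: 2.6809 kg


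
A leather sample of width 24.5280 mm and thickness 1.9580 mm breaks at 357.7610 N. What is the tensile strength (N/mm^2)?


Formula: TS = force / (width * thickness)
Substituting: TS = 357.7610 / (24.5280 * 1.9580)
Result: 7.4493 N/mm^2


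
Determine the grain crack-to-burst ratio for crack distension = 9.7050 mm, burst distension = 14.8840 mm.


Formula: Ratio = crack / burst
Substituting: Ratio = 9.7050 / 14.8840
Result: 0.6520


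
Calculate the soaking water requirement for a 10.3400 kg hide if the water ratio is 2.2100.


Formula: Water = hide_weight * ratio
Substituting: Water = 10.3400 * 2.2100
Result: 22.8514 kg


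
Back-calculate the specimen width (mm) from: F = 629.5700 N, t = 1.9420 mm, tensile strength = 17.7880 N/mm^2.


Formula: w = F / (TS * t)
Substituting: w = 629.5700 / (17.7880 * 1.9420)
Result: 18.2250 mm


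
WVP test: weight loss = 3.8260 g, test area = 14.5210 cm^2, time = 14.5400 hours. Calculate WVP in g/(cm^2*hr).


Formula: WVP = loss / (area * time)
Substituting: WVP = 3.8260 / (14.5210 * 14.5400)
Result: 0.0181211 g/(cm^2*hr)


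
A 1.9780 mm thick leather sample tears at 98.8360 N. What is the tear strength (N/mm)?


Formula: Tear strength = force / thickness
Substituting: Tear strength = 98.8360 / 1.9780
Result: 49.9676 N/mm


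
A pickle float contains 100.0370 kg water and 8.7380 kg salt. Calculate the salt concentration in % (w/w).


Formula: Conc = salt / (water + salt) * 100
Substituting: Conc = 8.7380 / (100.0370 + 8.7380) * 100
Result: 8.0331 %


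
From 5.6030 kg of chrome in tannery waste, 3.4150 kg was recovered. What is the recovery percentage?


Formula: Recovery = recovered / input * 100
Substituting: Recovery = 3.4150 / 5.6030 * 100
Result: 60.9495 %


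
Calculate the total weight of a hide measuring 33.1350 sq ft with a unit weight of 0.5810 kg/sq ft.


Formula: Weight = area * weight_per_sqft
Substituting: Weight = 33.1350 * 0.5810
Result: 19.2514 kg


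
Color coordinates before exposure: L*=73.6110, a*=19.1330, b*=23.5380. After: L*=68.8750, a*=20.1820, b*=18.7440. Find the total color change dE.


dL = -4.7360, da = 1.0490, db = -4.7940
dE = sqrt((-4.7360)^2 + 1.0490^2 + (-4.7940)^2) = 6.8200


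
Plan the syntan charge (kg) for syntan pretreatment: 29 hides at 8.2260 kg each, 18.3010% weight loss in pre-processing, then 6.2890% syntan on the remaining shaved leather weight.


Total_raw = N * avg_wt = 29 * 8.2260 = 238.5540 kg
Substrate = Total_raw * (1 - loss/100) = 238.5540 * (1 - 18.3010/100) = 194.8962 kg
Syntan = Substrate * pct / 100 = 194.8962 * 6.2890 / 100 = 12.2570 kg


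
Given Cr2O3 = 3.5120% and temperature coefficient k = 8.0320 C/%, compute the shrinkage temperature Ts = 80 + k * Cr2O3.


Formula: Ts = 80 + k * Cr2O3
Substituting: Ts = 80 + 8.0320 * 3.5120
Result: 108.2084 C


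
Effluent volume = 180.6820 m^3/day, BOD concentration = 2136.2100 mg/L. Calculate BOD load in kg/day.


Formula: BOD_load = volume * conc / 1000
Substituting: BOD_load = 180.6820 * 2136.2100 / 1000
Result: 385.9747 kg/day


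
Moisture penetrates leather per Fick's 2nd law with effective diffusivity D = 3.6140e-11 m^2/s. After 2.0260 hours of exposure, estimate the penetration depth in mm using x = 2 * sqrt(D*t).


t = 2.0260 hr * 3600 = 7293.6000 s
D * t = 3.6140e-11 * 7293.6000 = 2.6359e-07
x = 2 * sqrt(D*t) = 2 * sqrt(2.6359e-07) = 0.00102682 m = 1.0268 mm


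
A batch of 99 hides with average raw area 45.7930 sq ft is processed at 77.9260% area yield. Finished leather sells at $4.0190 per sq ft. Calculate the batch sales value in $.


Raw_total = N * avg_area = 99 * 45.7930 = 4533.5070 sq ft
Finished = Raw_total * yield / 100 = 4533.5070 * 77.9260 / 100 = 3532.7807 sq ft
Value = Finished * price = 3532.7807 * 4.0190 = 14198.2455 $


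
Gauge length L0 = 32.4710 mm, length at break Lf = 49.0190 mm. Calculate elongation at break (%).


Formula: Elongation = (Lf - L0) / L0 * 100
Substituting: Elongation = (49.0190 - 32.4710) / 32.4710 * 100
Result: 50.9624 %


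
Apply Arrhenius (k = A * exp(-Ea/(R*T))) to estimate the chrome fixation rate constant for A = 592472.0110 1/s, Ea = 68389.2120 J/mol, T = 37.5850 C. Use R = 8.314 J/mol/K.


T_K = T_C + 273.15 = 37.5850 + 273.15 = 310.7350 K
exponent = -Ea / (R * T_K) = -68389.2120 / (8.314 * 310.7350) = -26.4720
k = A * exp(exponent) = 592472.0110 * exp(-26.4720) = 1.8880e-06 1/s


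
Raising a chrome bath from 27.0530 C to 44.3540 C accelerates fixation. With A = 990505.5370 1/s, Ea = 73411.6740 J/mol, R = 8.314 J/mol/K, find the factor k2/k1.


T1 = 27.0530 + 273.15 = 300.2030 K; T2 = 44.3540 + 273.15 = 317.5040 K
k1 = A * exp(-Ea/(R*T1)) = 990505.5370 * exp(-73411.6740/(8.314*300.2030)) = 1.6670e-07 1/s
k2 = A * exp(-Ea/(R*T2)) = 990505.5370 * exp(-73411.6740/(8.314*317.5040)) = 8.2792e-07 1/s
k2/k1 = 8.2792e-07 / 1.6670e-07 = 4.9666


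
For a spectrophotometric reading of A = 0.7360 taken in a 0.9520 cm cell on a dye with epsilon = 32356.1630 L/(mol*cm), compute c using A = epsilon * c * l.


Formula: c = A / (epsilon * l)
Substituting: c = 0.7360 / (32356.1630 * 0.9520)
Result: 2.3894e-05 mol/L


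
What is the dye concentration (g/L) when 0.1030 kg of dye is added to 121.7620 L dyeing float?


Formula: Conc = dye_mass(kg) / volume(L) * 1000
Substituting: Conc = 0.1030 / 121.7620 * 1000
Result: 0.8459 g/L


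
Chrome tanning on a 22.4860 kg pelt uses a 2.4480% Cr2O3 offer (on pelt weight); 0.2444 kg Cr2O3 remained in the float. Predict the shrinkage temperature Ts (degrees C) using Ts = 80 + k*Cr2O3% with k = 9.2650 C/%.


Offered = pelt * offer_pct / 100 = 22.4860 * 2.4480 / 100 = 0.5505 kg
Uptake = offered - residual = 0.5505 - 0.2444 = 0.3061 kg
Cr2O3% on pelt = uptake / pelt * 100 = 0.3061 / 22.4860 * 100 = 1.3611 %
Ts = 80 + k * Cr2O3% = 80 + 9.2650 * 1.3611 = 92.6106 C


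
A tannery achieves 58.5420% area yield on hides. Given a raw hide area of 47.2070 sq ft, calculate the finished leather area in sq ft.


Formula: finished = raw * yield / 100
Substituting: finished = 47.2070 * 58.5420 / 100
Result: 27.6359 sq ft


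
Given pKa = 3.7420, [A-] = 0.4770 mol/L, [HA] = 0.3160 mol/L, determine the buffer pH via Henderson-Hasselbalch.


ratio = [A-] / [HA] = 0.4770 / 0.3160 = 1.5095
log10(ratio) = 0.1788
pH = pKa + log10(ratio) = 3.7420 + 0.1788 = 3.9208


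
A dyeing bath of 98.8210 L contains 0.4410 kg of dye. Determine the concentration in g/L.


Formula: Conc = dye_mass(kg) / volume(L) * 1000
Substituting: Conc = 0.4410 / 98.8210 * 1000
Result: 4.4626 g/L


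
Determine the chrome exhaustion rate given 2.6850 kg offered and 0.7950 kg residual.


Formula: Uptake = (offered - residual) / offered * 100
Substituting: Uptake = (2.6850 - 0.7950) / 2.6850 * 100
Result: 70.3911 %


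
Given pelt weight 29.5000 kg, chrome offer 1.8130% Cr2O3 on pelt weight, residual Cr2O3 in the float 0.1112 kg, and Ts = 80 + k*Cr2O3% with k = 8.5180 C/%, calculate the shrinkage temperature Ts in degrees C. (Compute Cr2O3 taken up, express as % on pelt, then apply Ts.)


Offered = pelt * offer_pct / 100 = 29.5000 * 1.8130 / 100 = 0.5348 kg
Uptake = offered - residual = 0.5348 - 0.1112 = 0.4236 kg
Cr2O3% on pelt = uptake / pelt * 100 = 0.4236 / 29.5000 * 100 = 1.4361 %
Ts = 80 + k * Cr2O3% = 80 + 8.5180 * 1.4361 = 92.2323 C


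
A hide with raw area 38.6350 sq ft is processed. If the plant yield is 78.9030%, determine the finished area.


Formula: finished = raw * yield / 100
Substituting: finished = 38.6350 * 78.9030 / 100
Result: 30.4842 sq ft


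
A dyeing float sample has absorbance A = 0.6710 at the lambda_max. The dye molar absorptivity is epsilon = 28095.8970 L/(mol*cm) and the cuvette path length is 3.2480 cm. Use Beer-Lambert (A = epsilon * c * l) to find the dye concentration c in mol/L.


Formula: c = A / (epsilon * l)
Substituting: c = 0.6710 / (28095.8970 * 3.2480)
Result: 7.3530e-06 mol/L


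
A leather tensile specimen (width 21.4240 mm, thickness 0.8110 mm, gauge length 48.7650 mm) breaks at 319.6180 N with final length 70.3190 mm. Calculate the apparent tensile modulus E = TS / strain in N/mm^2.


TS = F / (w * t) = 319.6180 / (21.4240 * 0.8110) = 18.3954 N/mm^2
strain = (Lf - L0) / L0 = (70.3190 - 48.7650) / 48.7650 = 0.4420
E = TS / strain = 18.3954 / 0.4420 = 41.6189 N/mm^2


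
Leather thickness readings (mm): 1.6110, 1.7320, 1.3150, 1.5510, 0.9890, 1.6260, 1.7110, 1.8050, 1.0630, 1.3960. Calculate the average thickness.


Formula: Average = sum / n
Substituting: Average = 14.7990 / 10
Result: 1.4799 mm


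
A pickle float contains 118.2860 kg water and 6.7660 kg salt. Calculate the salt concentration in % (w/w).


Formula: Conc = salt / (water + salt) * 100
Substituting: Conc = 6.7660 / (118.2860 + 6.7660) * 100
Result: 5.4105 %


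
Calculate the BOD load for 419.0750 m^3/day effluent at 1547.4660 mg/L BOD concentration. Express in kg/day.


Formula: BOD_load = volume * conc / 1000
Substituting: BOD_load = 419.0750 * 1547.4660 / 1000
Result: 648.5043 kg/day


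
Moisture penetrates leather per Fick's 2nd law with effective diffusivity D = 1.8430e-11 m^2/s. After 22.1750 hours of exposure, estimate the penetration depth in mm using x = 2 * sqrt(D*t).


t = 22.1750 hr * 3600 = 79830.0000 s
D * t = 1.8430e-11 * 79830.0000 = 1.4713e-06
x = 2 * sqrt(D*t) = 2 * sqrt(1.4713e-06) = 0.00242592 m = 2.4259 mm


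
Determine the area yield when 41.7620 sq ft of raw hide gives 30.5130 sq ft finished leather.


Formula: Yield = finished / raw * 100
Substituting: Yield = 30.5130 / 41.7620 * 100
Result: 73.0640 %


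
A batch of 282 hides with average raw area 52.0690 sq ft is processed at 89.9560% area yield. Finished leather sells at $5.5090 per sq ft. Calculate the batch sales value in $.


Raw_total = N * avg_area = 282 * 52.0690 = 14683.4580 sq ft
Finished = Raw_total * yield / 100 = 14683.4580 * 89.9560 / 100 = 13208.6515 sq ft
Value = Finished * price = 13208.6515 * 5.5090 = 72766.4610 $


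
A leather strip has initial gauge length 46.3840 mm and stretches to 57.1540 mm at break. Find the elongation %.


Formula: Elongation = (Lf - L0) / L0 * 100
Substituting: Elongation = (57.1540 - 46.3840) / 46.3840 * 100
Result: 23.2192 %


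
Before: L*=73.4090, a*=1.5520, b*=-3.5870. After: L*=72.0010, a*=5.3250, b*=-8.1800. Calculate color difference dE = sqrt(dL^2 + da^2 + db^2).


dL = -1.4080, da = 3.7730, db = -4.5930
dE = sqrt((-1.4080)^2 + 3.7730^2 + (-4.5930)^2) = 6.1085


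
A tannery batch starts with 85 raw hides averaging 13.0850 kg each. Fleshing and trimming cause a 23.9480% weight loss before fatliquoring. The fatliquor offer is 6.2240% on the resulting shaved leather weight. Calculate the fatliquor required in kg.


Total_raw = N * avg_wt = 85 * 13.0850 = 1112.2250 kg
Substrate = Total_raw * (1 - loss/100) = 1112.2250 * (1 - 23.9480/100) = 845.8694 kg
Fat = Substrate * pct / 100 = 845.8694 * 6.2240 / 100 = 52.6469 kg


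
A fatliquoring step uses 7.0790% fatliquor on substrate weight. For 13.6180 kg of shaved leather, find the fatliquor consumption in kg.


Formula: Fat = substrate * pct / 100
Substituting: Fat = 13.6180 * 7.0790 / 100
Result: 0.9640 kg


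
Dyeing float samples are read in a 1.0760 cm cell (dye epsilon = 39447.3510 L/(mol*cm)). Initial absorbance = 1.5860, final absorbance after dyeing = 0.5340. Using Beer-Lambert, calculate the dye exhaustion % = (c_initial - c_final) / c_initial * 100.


c_initial = A_i / (epsilon * l) = 1.5860 / (39447.3510 * 1.0760) = 3.7366e-05 mol/L
c_final = A_f / (epsilon * l) = 0.5340 / (39447.3510 * 1.0760) = 1.2581e-05 mol/L
Exhaustion = (c_initial - c_final) / c_initial * 100 = (3.7366e-05 - 1.2581e-05) / 3.7366e-05 * 100 = 66.3304 %


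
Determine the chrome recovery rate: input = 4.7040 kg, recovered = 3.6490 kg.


Formula: Recovery = recovered / input * 100
Substituting: Recovery = 3.6490 / 4.7040 * 100
Result: 77.5723 %


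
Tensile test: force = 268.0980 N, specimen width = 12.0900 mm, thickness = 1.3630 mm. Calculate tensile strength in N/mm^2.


Formula: TS = force / (width * thickness)
Substituting: TS = 268.0980 / (12.0900 * 1.3630)
Result: 16.2694 N/mm^2


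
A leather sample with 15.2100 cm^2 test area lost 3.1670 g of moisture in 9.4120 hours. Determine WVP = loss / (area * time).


Formula: WVP = loss / (area * time)
Substituting: WVP = 3.1670 / (15.2100 * 9.4120)
Result: 0.0221226 g/(cm^2*hr)


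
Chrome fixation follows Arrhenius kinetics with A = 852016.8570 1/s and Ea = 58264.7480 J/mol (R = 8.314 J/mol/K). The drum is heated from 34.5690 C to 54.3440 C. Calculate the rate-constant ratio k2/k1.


T1 = 34.5690 + 273.15 = 307.7190 K; T2 = 54.3440 + 273.15 = 327.4940 K
k1 = A * exp(-Ea/(R*T1)) = 852016.8570 * exp(-58264.7480/(8.314*307.7190)) = 1.0959e-04 1/s
k2 = A * exp(-Ea/(R*T2)) = 852016.8570 * exp(-58264.7480/(8.314*327.4940)) = 4.3351e-04 1/s
k2/k1 = 4.3351e-04 / 1.0959e-04 = 3.9557


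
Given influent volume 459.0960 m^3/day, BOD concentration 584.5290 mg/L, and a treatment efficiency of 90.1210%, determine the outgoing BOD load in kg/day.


Load_in = volume * conc / 1000 = 459.0960 * 584.5290 / 1000 = 268.3549 kg/day
Removed = Load_in * eff / 100 = 268.3549 * 90.1210 / 100 = 241.8441 kg/day
Load_out = Load_in - Removed = 268.3549 - 241.8441 = 26.5108 kg/day


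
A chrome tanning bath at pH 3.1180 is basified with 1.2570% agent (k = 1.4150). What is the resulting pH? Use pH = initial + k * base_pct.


Formula: pH_final = pH_initial + k * base_pct
Substituting: pH_final = 3.1180 + 1.4150 * 1.2570
Result: 4.8967


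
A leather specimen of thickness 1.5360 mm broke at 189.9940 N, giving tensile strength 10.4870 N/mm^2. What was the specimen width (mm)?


Formula: w = F / (TS * t)
Substituting: w = 189.9940 / (10.4870 * 1.5360)
Result: 11.7950 mm


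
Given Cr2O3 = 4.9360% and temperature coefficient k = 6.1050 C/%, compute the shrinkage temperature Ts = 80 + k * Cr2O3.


Formula: Ts = 80 + k * Cr2O3
Substituting: Ts = 80 + 6.1050 * 4.9360
Result: 110.1343 C


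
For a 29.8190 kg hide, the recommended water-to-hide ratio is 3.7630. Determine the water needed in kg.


Formula: Water = hide_weight * ratio
Substituting: Water = 29.8190 * 3.7630
Result: 112.2089 kg


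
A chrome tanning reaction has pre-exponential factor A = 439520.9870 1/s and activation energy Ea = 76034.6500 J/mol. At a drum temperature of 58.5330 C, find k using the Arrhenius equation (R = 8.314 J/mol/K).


T_K = T_C + 273.15 = 58.5330 + 273.15 = 331.6830 K
exponent = -Ea / (R * T_K) = -76034.6500 / (8.314 * 331.6830) = -27.5726
k = A * exp(exponent) = 439520.9870 * exp(-27.5726) = 4.6595e-07 1/s


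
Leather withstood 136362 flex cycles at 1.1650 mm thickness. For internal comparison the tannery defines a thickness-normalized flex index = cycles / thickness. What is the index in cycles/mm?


Formula: Index = cycles / thickness
Substituting: Index = 136362 / 1.1650
Result: 117048.9270 cycles/mm


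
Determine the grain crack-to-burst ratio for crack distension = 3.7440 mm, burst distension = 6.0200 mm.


Formula: Ratio = crack / burst
Substituting: Ratio = 3.7440 / 6.0200
Result: 0.6219


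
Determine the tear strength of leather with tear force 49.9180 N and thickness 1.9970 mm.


Formula: Tear strength = force / thickness
Substituting: Tear strength = 49.9180 / 1.9970
Result: 24.9965 N/mm


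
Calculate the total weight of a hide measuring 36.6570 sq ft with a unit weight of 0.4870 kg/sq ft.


Formula: Weight = area * weight_per_sqft
Substituting: Weight = 36.6570 * 0.4870
Result: 17.8520 kg


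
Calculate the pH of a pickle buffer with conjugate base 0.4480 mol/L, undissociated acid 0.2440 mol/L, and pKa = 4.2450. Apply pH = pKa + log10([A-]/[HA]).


ratio = [A-] / [HA] = 0.4480 / 0.2440 = 1.8361
log10(ratio) = 0.2639
pH = pKa + log10(ratio) = 4.2450 + 0.2639 = 4.5089


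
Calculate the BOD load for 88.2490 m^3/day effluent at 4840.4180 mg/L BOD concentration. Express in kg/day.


Formula: BOD_load = volume * conc / 1000
Substituting: BOD_load = 88.2490 * 4840.4180 / 1000
Result: 427.1620 kg/day


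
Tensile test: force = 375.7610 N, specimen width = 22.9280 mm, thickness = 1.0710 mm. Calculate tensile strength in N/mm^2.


Formula: TS = force / (width * thickness)
Substituting: TS = 375.7610 / (22.9280 * 1.0710)
Result: 15.3023 N/mm^2


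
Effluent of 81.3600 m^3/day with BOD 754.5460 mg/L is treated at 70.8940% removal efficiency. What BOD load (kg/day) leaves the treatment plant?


Load_in = volume * conc / 1000 = 81.3600 * 754.5460 / 1000 = 61.3899 kg/day
Removed = Load_in * eff / 100 = 61.3899 * 70.8940 / 100 = 43.5217 kg/day
Load_out = Load_in - Removed = 61.3899 - 43.5217 = 17.8681 kg/day


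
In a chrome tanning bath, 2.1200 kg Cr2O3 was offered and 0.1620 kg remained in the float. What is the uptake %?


Formula: Uptake = (offered - residual) / offered * 100
Substituting: Uptake = (2.1200 - 0.1620) / 2.1200 * 100
Result: 92.3585 %


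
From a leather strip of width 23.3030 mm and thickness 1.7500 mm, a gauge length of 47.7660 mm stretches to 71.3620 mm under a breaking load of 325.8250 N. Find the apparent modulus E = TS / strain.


TS = F / (w * t) = 325.8250 / (23.3030 * 1.7500) = 7.9898 N/mm^2
strain = (Lf - L0) / L0 = (71.3620 - 47.7660) / 47.7660 = 0.4940
E = TS / strain = 7.9898 / 0.4940 = 16.1739 N/mm^2


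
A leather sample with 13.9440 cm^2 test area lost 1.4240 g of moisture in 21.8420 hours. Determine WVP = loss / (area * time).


Formula: WVP = loss / (area * time)
Substituting: WVP = 1.4240 / (13.9440 * 21.8420)
Result: 0.00467552 g/(cm^2*hr)


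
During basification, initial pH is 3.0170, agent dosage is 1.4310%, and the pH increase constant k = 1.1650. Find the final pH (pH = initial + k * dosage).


Formula: pH_final = pH_initial + k * base_pct
Substituting: pH_final = 3.0170 + 1.1650 * 1.4310
Result: 4.6841


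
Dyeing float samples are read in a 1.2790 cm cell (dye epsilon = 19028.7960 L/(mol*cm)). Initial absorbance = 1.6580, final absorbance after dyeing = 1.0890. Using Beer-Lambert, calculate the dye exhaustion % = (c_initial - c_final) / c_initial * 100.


c_initial = A_i / (epsilon * l) = 1.6580 / (19028.7960 * 1.2790) = 6.8124e-05 mol/L
c_final = A_f / (epsilon * l) = 1.0890 / (19028.7960 * 1.2790) = 4.4745e-05 mol/L
Exhaustion = (c_initial - c_final) / c_initial * 100 = (6.8124e-05 - 4.4745e-05) / 6.8124e-05 * 100 = 34.3185 %


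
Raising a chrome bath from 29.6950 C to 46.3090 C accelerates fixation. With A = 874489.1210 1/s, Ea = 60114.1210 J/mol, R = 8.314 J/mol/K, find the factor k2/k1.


T1 = 29.6950 + 273.15 = 302.8450 K; T2 = 46.3090 + 273.15 = 319.4590 K
k1 = A * exp(-Ea/(R*T1)) = 874489.1210 * exp(-60114.1210/(8.314*302.8450)) = 3.7403e-05 1/s
k2 = A * exp(-Ea/(R*T2)) = 874489.1210 * exp(-60114.1210/(8.314*319.4590)) = 1.2947e-04 1/s
k2/k1 = 1.2947e-04 / 3.7403e-05 = 3.4614


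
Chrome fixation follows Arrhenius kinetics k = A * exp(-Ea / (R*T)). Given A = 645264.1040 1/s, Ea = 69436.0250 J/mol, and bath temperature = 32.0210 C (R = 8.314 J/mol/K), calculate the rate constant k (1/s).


T_K = T_C + 273.15 = 32.0210 + 273.15 = 305.1710 K
exponent = -Ea / (R * T_K) = -69436.0250 / (8.314 * 305.1710) = -27.3673
k = A * exp(exponent) = 645264.1040 * exp(-27.3673) = 8.4000e-07 1/s


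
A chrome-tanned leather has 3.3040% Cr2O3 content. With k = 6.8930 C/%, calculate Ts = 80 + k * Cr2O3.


Formula: Ts = 80 + k * Cr2O3
Substituting: Ts = 80 + 6.8930 * 3.3040
Result: 102.7745 C


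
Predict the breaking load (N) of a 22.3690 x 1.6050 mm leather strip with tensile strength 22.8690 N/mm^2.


Formula: F = TS * w * t
Substituting: F = 22.8690 * 22.3690 * 1.6050
Result: 821.0484 N


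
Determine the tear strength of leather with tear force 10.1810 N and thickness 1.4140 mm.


Formula: Tear strength = force / thickness
Substituting: Tear strength = 10.1810 / 1.4140
Result: 7.2001 N/mm


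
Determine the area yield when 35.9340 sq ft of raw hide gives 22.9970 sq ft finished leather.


Formula: Yield = finished / raw * 100
Substituting: Yield = 22.9970 / 35.9340 * 100
Result: 63.9979 %


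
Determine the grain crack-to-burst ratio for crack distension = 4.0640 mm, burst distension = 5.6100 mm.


Formula: Ratio = crack / burst
Substituting: Ratio = 4.0640 / 5.6100
Result: 0.7244


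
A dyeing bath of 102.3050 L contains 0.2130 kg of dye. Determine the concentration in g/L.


Formula: Conc = dye_mass(kg) / volume(L) * 1000
Substituting: Conc = 0.2130 / 102.3050 * 1000
Result: 2.0820 g/L


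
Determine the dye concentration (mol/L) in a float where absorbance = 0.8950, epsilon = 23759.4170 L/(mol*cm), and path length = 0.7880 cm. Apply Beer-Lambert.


Formula: c = A / (epsilon * l)
Substituting: c = 0.8950 / (23759.4170 * 0.7880)
Result: 4.7804e-05 mol/L


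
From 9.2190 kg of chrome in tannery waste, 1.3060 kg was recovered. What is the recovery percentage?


Formula: Recovery = recovered / input * 100
Substituting: Recovery = 1.3060 / 9.2190 * 100
Result: 14.1664 %


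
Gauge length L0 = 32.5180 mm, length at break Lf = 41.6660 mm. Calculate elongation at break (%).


Formula: Elongation = (Lf - L0) / L0 * 100
Substituting: Elongation = (41.6660 - 32.5180) / 32.5180 * 100
Result: 28.1321 %


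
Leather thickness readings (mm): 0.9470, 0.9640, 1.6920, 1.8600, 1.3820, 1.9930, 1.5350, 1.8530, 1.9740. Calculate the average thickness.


Formula: Average = sum / n
Substituting: Average = 14.2000 / 9
Result: 1.5778 mm


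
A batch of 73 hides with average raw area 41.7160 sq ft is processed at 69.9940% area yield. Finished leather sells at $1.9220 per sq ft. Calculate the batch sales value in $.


Raw_total = N * avg_area = 73 * 41.7160 = 3045.2680 sq ft
Finished = Raw_total * yield / 100 = 3045.2680 * 69.9940 / 100 = 2131.5049 sq ft
Value = Finished * price = 2131.5049 * 1.9220 = 4096.7524 $


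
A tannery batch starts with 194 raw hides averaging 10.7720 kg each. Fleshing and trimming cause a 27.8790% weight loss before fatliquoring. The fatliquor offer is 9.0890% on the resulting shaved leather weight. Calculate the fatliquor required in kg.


Total_raw = N * avg_wt = 194 * 10.7720 = 2089.7680 kg
Substrate = Total_raw * (1 - loss/100) = 2089.7680 * (1 - 27.8790/100) = 1507.1616 kg
Fat = Substrate * pct / 100 = 1507.1616 * 9.0890 / 100 = 136.9859 kg


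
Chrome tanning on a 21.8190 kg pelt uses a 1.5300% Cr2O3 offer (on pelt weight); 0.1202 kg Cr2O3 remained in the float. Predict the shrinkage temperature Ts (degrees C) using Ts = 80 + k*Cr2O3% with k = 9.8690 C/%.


Offered = pelt * offer_pct / 100 = 21.8190 * 1.5300 / 100 = 0.3338 kg
Uptake = offered - residual = 0.3338 - 0.1202 = 0.2136 kg
Cr2O3% on pelt = uptake / pelt * 100 = 0.2136 / 21.8190 * 100 = 0.9791 %
Ts = 80 + k * Cr2O3% = 80 + 9.8690 * 0.9791 = 89.6628 C


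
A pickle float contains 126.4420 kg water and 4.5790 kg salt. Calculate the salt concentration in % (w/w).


Formula: Conc = salt / (water + salt) * 100
Substituting: Conc = 4.5790 / (126.4420 + 4.5790) * 100
Result: 3.4949 %


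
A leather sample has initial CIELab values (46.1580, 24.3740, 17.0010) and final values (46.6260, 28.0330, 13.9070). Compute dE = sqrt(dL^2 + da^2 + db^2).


dL = 0.4680, da = 3.6590, db = -3.0940
dE = sqrt(0.4680^2 + 3.6590^2 + (-3.0940)^2) = 4.8146


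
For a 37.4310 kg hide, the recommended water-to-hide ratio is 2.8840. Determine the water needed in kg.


Formula: Water = hide_weight * ratio
Substituting: Water = 37.4310 * 2.8840
Result: 107.9510 kg


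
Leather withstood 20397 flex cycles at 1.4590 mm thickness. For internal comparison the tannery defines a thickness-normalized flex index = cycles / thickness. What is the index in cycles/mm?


Formula: Index = cycles / thickness
Substituting: Index = 20397 / 1.4590
Result: 13980.1234 cycles/mm


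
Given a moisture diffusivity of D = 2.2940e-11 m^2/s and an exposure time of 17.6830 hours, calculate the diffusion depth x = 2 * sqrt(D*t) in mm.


t = 17.6830 hr * 3600 = 63658.8000 s
D * t = 2.2940e-11 * 63658.8000 = 1.4603e-06
x = 2 * sqrt(D*t) = 2 * sqrt(1.4603e-06) = 0.00241688 m = 2.4169 mm


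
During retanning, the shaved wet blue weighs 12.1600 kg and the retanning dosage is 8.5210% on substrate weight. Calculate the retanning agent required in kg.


Formula: Retan = substrate * pct / 100
Substituting: Retan = 12.1600 * 8.5210 / 100
Result: 1.0362 kg


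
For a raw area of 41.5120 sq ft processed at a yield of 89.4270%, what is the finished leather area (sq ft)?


Formula: finished = raw * yield / 100
Substituting: finished = 41.5120 * 89.4270 / 100
Result: 37.1229 sq ft


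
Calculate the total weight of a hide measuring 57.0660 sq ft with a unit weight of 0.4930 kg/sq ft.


Formula: Weight = area * weight_per_sqft
Substituting: Weight = 57.0660 * 0.4930
Result: 28.1335 kg


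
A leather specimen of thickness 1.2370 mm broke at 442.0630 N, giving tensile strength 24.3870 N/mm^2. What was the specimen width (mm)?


Formula: w = F / (TS * t)
Substituting: w = 442.0630 / (24.3870 * 1.2370)
Result: 14.6540 mm


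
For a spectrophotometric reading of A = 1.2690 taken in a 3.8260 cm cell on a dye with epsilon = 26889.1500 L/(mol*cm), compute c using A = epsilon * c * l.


Formula: c = A / (epsilon * l)
Substituting: c = 1.2690 / (26889.1500 * 3.8260)
Result: 1.2335e-05 mol/L


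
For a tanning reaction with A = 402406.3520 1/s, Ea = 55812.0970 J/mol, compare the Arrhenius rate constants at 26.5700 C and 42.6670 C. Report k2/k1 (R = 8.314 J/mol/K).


T1 = 26.5700 + 273.15 = 299.7200 K; T2 = 42.6670 + 273.15 = 315.8170 K
k1 = A * exp(-Ea/(R*T1)) = 402406.3520 * exp(-55812.0970/(8.314*299.7200)) = 7.5420e-05 1/s
k2 = A * exp(-Ea/(R*T2)) = 402406.3520 * exp(-55812.0970/(8.314*315.8170)) = 2.3620e-04 1/s
k2/k1 = 2.3620e-04 / 7.5420e-05 = 3.1318


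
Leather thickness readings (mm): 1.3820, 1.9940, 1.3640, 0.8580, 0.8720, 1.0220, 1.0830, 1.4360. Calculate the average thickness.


Formula: Average = sum / n
Substituting: Average = 10.0110 / 8
Result: 1.2514 mm


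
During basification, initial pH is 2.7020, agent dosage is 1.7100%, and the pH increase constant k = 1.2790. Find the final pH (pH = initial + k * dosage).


Formula: pH_final = pH_initial + k * base_pct
Substituting: pH_final = 2.7020 + 1.2790 * 1.7100
Result: 4.8891


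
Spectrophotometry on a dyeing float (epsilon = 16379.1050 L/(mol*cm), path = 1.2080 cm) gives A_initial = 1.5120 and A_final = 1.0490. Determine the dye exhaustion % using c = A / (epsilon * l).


c_initial = A_i / (epsilon * l) = 1.5120 / (16379.1050 * 1.2080) = 7.6418e-05 mol/L
c_final = A_f / (epsilon * l) = 1.0490 / (16379.1050 * 1.2080) = 5.3017e-05 mol/L
Exhaustion = (c_initial - c_final) / c_initial * 100 = (7.6418e-05 - 5.3017e-05) / 7.6418e-05 * 100 = 30.6217 %


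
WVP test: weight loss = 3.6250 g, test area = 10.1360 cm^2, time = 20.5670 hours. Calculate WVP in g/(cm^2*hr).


Formula: WVP = loss / (area * time)
Substituting: WVP = 3.6250 / (10.1360 * 20.5670)
Result: 0.0173888 g/(cm^2*hr)


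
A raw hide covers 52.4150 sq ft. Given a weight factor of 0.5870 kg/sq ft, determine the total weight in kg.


Formula: Weight = area * weight_per_sqft
Substituting: Weight = 52.4150 * 0.5870
Result: 30.7676 kg
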